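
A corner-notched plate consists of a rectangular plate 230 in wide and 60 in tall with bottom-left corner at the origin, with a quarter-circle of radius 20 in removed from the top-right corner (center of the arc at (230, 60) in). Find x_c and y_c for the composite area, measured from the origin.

x_c = 112.52 in, y_c = 29.50 in

Part | A | x̄ᵢ | ȳᵢ | A·x̄ᵢ | A·ȳᵢ
plate | 13800.00 | 115.00 | 30.00 | 1587000.00 | 414000.00
removed quarter-circle | -314.16 | 221.51 | 51.51 | -69589.96 | -16182.89
Σ | 13485.84 |  |  | 1517410.04 | 397817.11
x_c = 1517410.04 / 13485.84 = 112.52 in
y_c = 397817.11 / 13485.84 = 29.50 in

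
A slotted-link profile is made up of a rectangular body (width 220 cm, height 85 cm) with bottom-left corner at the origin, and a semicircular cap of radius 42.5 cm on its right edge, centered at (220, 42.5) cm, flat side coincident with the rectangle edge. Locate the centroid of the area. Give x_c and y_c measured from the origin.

rectangular body: A = 220 × 85 = 18700.00, centroid at (110.00, 42.50).
semicircular end: A = ½π·42.5² = 2837.25, centroid at (238.04, 42.50).
ΣA = 21537.25 cm², ΣAx_c = 2732372.27 cm³, ΣAy_c = 915333.16 cm³.
x_c = 2732372.27/21537.25 = 126.87 cm; y_c = 915333.16/21537.25 = 42.50 cm.

x_c = 126.87 cm, y_c = 42.50 cm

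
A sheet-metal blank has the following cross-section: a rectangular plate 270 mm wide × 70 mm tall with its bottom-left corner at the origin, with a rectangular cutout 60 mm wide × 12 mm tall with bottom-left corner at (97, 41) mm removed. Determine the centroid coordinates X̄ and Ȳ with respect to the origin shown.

Part | A | x̄ᵢ | ȳᵢ | A·x̄ᵢ | A·ȳᵢ
plate | 18900.00 | 135.00 | 35.00 | 2551500.00 | 661500.00
hole | -720.00 | 127.00 | 47.00 | -91440.00 | -33840.00
Σ | 18180.00 |  |  | 2460060.00 | 627660.00
X̄ = 2460060.00 / 18180.00 = 135.32 mm
Ȳ = 627660.00 / 18180.00 = 34.52 mm

X̄ = 135.32 mm, Ȳ = 34.52 mm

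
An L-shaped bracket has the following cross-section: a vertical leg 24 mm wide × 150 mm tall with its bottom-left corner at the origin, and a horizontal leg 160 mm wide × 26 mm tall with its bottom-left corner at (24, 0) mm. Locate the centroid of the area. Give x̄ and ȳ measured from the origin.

x̄ = 61.32 mm, ȳ = 41.76 mm

Part | A | x̄ᵢ | ȳᵢ | A·x̄ᵢ | A·ȳᵢ
vertical leg | 3600.00 | 12.00 | 75.00 | 43200.00 | 270000.00
horizontal leg | 4160.00 | 104.00 | 13.00 | 432640.00 | 54080.00
Σ | 7760.00 |  |  | 475840.00 | 324080.00
x̄ = 475840.00 / 7760.00 = 61.32 mm
ȳ = 324080.00 / 7760.00 = 41.76 mm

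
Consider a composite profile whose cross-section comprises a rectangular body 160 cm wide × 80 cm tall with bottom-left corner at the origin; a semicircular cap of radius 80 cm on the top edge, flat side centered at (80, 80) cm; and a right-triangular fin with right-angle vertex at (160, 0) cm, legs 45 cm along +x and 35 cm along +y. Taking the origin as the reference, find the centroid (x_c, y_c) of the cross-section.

x_c = 83.16 cm, y_c = 70.50 cm

rectangular body: A = 160 × 80 = 12800.00, centroid at (80.00, 40.00).
semicircular top: A = ½π·80² = 10053.10, centroid at (80.00, 113.95).
triangular fin: A = ½·45·35 = 787.50, centroid at (175.00, 11.67).
ΣA = 23640.60 cm²
ΣAx_c = (12800.00)(80.00) + (10053.10)(80.00) + (787.50)(175.00) = 1966060.22 cm³
ΣAy_c = (12800.00)(40.00) + (10053.10)(113.95) + (787.50)(11.67) = 1666768.55 cm³
x_c = 1966060.22 / 23640.60 = 83.16 cm
y_c = 1666768.55 / 23640.60 = 70.50 cm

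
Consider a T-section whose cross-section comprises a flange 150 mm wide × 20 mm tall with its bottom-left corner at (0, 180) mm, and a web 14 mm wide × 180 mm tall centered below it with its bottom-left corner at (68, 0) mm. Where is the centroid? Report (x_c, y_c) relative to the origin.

web: A = 14 × 180 = 2520.00, centroid at (75.00, 90.00).
flange: A = 150 × 20 = 3000.00, centroid at (75.00, 190.00).
ΣA = 5520.00 mm², ΣAx_c = 414000.00 mm³, ΣAy_c = 796800.00 mm³.
x_c = 414000.00/5520.00 = 75.00 mm; y_c = 796800.00/5520.00 = 144.35 mm.

x_c = 75.00 mm, y_c = 144.35 mm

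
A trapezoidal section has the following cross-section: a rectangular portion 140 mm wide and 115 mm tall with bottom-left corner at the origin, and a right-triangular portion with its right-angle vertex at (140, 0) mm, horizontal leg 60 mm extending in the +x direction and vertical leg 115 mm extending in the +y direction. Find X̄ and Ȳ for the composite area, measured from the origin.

X̄ = 85.88 mm, Ȳ = 54.12 mm

Part | A | x̄ᵢ | ȳᵢ | A·x̄ᵢ | A·ȳᵢ
rectangular portion | 16100.00 | 70.00 | 57.50 | 1127000.00 | 925750.00
triangular portion | 3450.00 | 160.00 | 38.33 | 552000.00 | 132250.00
Σ | 19550.00 |  |  | 1679000.00 | 1058000.00
X̄ = 1679000.00 / 19550.00 = 85.88 mm
Ȳ = 1058000.00 / 19550.00 = 54.12 mm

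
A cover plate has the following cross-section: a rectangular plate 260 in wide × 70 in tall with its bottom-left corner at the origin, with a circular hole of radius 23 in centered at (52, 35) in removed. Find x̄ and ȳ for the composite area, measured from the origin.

x̄ = 137.84 in, ȳ = 35.00 in

plate: A = 260 × 70 = 18200.00, centroid at (130.00, 35.00).
hole: A = −π·23² = -1661.90, centroid at (52.00, 35.00).
ΣA = 16538.10 in², ΣAx̄ = 2279581.07 in³, ΣAȳ = 578833.41 in³.
x̄ = 2279581.07/16538.10 = 137.84 in; ȳ = 578833.41/16538.10 = 35.00 in.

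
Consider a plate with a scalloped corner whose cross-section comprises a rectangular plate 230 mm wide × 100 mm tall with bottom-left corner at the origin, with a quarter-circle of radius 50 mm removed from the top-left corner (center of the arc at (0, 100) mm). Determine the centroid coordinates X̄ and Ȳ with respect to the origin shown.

plate: A = 230 × 100 = 23000.00, centroid at (115.00, 50.00).
removed quarter-circle: A = −¼π·50² = -1963.50, centroid at (21.22, 78.78).
ΣA = 21036.50 mm²
ΣAX̄ = (23000.00)(115.00) + (-1963.50)(21.22) = 2603333.33 mm³
ΣAȲ = (23000.00)(50.00) + (-1963.50)(78.78) = 995317.13 mm³
X̄ = 2603333.33 / 21036.50 = 123.75 mm
Ȳ = 995317.13 / 21036.50 = 47.31 mm

X̄ = 123.75 mm, Ȳ = 47.31 mm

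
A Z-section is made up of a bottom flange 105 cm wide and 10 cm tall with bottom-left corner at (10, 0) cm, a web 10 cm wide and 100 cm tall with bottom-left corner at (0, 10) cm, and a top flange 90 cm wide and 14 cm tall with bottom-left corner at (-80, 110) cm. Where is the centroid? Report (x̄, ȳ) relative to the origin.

x̄ = 8.01 cm, ȳ = 64.25 cm

bottom flange: A = 105 × 10 = 1050.00, centroid at (62.50, 5.00).
web: A = 10 × 100 = 1000.00, centroid at (5.00, 60.00).
top flange: A = 90 × 14 = 1260.00, centroid at (-35.00, 117.00).
ΣA = 3310.00 cm², ΣAx̄ = 26525.00 cm³, ΣAȳ = 212670.00 cm³.
x̄ = 26525.00/3310.00 = 8.01 cm; ȳ = 212670.00/3310.00 = 64.25 cm.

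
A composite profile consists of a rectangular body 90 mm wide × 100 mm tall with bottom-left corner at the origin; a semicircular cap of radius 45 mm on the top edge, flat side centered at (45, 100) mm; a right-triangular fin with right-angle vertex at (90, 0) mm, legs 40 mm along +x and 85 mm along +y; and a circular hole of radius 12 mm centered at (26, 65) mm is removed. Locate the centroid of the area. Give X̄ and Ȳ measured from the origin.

X̄ = 53.02 mm, Ȳ = 63.12 mm

Part | A | x̄ᵢ | ȳᵢ | A·x̄ᵢ | A·ȳᵢ
rectangular body | 9000.00 | 45.00 | 50.00 | 405000.00 | 450000.00
semicircular top | 3180.86 | 45.00 | 119.10 | 143138.82 | 378836.26
triangular fin | 1700.00 | 103.33 | 28.33 | 175666.67 | 48166.67
hole | -452.39 | 26.00 | 65.00 | -11762.12 | -29405.31
Σ | 13428.47 |  |  | 712043.36 | 847597.62
X̄ = 712043.36 / 13428.47 = 53.02 mm
Ȳ = 847597.62 / 13428.47 = 63.12 mm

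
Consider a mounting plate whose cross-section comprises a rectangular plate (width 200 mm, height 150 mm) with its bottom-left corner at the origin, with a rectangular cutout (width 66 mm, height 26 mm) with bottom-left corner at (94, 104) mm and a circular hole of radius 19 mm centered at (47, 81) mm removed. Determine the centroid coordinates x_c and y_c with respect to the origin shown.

plate: A = 200 × 150 = 30000.00, centroid at (100.00, 75.00).
hole 1: A = −(66 × 26) = -1716.00, centroid at (127.00, 117.00).
hole 2: A = −π·19² = -1134.11, centroid at (47.00, 81.00).
ΣA = 27149.89 mm²
ΣAx_c = (30000.00)(100.00) + (-1716.00)(127.00) + (-1134.11)(47.00) = 2728764.60 mm³
ΣAy_c = (30000.00)(75.00) + (-1716.00)(117.00) + (-1134.11)(81.00) = 1957364.69 mm³
x_c = 2728764.60 / 27149.89 = 100.51 mm
y_c = 1957364.69 / 27149.89 = 72.09 mm

x_c = 100.51 mm, y_c = 72.09 mm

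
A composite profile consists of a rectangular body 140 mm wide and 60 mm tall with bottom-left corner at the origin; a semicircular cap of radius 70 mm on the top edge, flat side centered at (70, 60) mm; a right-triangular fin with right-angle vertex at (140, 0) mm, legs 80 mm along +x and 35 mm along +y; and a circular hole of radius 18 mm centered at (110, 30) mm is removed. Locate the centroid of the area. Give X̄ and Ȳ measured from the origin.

Part | A | x̄ᵢ | ȳᵢ | A·x̄ᵢ | A·ȳᵢ
rectangular body | 8400.00 | 70.00 | 30.00 | 588000.00 | 252000.00
semicircular top | 7696.90 | 70.00 | 89.71 | 538783.14 | 690480.79
triangular fin | 1400.00 | 166.67 | 11.67 | 233333.33 | 16333.33
hole | -1017.88 | 110.00 | 30.00 | -111966.36 | -30536.28
Σ | 16479.03 |  |  | 1248150.11 | 928277.84
X̄ = 1248150.11 / 16479.03 = 75.74 mm
Ȳ = 928277.84 / 16479.03 = 56.33 mm

X̄ = 75.74 mm, Ȳ = 56.33 mm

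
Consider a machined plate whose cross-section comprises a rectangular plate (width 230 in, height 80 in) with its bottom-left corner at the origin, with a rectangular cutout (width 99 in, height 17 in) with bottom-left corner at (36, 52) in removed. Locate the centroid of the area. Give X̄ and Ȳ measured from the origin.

X̄ = 117.97 in, Ȳ = 37.94 in

Part | A | x̄ᵢ | ȳᵢ | A·x̄ᵢ | A·ȳᵢ
plate | 18400.00 | 115.00 | 40.00 | 2116000.00 | 736000.00
hole | -1683.00 | 85.50 | 60.50 | -143896.50 | -101821.50
Σ | 16717.00 |  |  | 1972103.50 | 634178.50
X̄ = 1972103.50 / 16717.00 = 117.97 in
Ȳ = 634178.50 / 16717.00 = 37.94 in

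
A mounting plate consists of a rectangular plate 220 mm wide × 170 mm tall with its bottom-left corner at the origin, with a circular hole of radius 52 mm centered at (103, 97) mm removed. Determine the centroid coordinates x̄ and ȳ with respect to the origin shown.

x̄ = 112.06 mm, ȳ = 81.47 mm

plate: A = 220 × 170 = 37400.00, centroid at (110.00, 85.00).
hole: A = −π·52² = -8494.87, centroid at (103.00, 97.00).
ΣA = 28905.13 mm², ΣAx̄ = 3239028.75 mm³, ΣAȳ = 2354997.95 mm³.
x̄ = 3239028.75/28905.13 = 112.06 mm; ȳ = 2354997.95/28905.13 = 81.47 mm.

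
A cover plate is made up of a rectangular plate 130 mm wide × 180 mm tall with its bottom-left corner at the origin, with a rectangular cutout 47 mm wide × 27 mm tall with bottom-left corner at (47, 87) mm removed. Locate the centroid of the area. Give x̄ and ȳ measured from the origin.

x̄ = 64.68 mm, ȳ = 89.40 mm

plate: A = 130 × 180 = 23400.00, centroid at (65.00, 90.00).
hole: A = −(47 × 27) = -1269.00, centroid at (70.50, 100.50).
ΣA = 22131.00 mm²
ΣAx̄ = (23400.00)(65.00) + (-1269.00)(70.50) = 1431535.50 mm³
ΣAȳ = (23400.00)(90.00) + (-1269.00)(100.50) = 1978465.50 mm³
x̄ = 1431535.50 / 22131.00 = 64.68 mm
ȳ = 1978465.50 / 22131.00 = 89.40 mm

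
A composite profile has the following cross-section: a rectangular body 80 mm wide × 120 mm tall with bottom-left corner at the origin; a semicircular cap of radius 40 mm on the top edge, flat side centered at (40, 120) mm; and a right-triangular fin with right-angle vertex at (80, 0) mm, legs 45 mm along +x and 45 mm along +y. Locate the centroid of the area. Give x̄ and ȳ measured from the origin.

x̄ = 44.24 mm, ȳ = 71.27 mm

Part | A | x̄ᵢ | ȳᵢ | A·x̄ᵢ | A·ȳᵢ
rectangular body | 9600.00 | 40.00 | 60.00 | 384000.00 | 576000.00
semicircular top | 2513.27 | 40.00 | 136.98 | 100530.96 | 344259.56
triangular fin | 1012.50 | 95.00 | 15.00 | 96187.50 | 15187.50
Σ | 13125.77 |  |  | 580718.46 | 935447.06
x̄ = 580718.46 / 13125.77 = 44.24 mm
ȳ = 935447.06 / 13125.77 = 71.27 mm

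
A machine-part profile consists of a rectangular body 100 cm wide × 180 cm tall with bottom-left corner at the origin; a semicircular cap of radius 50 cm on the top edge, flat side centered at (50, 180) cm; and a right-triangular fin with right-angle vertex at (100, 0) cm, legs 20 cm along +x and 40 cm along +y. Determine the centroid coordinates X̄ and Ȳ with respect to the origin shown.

X̄ = 51.02 cm, Ȳ = 108.19 cm

Part | A | x̄ᵢ | ȳᵢ | A·x̄ᵢ | A·ȳᵢ
rectangular body | 18000.00 | 50.00 | 90.00 | 900000.00 | 1620000.00
semicircular top | 3926.99 | 50.00 | 201.22 | 196349.54 | 790191.68
triangular fin | 400.00 | 106.67 | 13.33 | 42666.67 | 5333.33
Σ | 22326.99 |  |  | 1139016.21 | 2415525.01
X̄ = 1139016.21 / 22326.99 = 51.02 cm
Ȳ = 2415525.01 / 22326.99 = 108.19 cm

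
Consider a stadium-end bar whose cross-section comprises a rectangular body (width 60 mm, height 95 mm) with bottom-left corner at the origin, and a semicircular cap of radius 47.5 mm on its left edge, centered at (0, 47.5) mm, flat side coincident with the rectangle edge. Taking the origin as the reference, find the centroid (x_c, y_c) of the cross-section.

x_c = 10.77 mm, y_c = 47.50 mm

rectangular body: A = 60 × 95 = 5700.00, centroid at (30.00, 47.50).
semicircular end: A = ½π·47.5² = 3544.11, centroid at (-20.16, 47.50).
ΣA = 9244.11 mm²
ΣAx_c = (5700.00)(30.00) + (3544.11)(-20.16) = 99552.08 mm³
ΣAy_c = (5700.00)(47.50) + (3544.11)(47.50) = 439095.19 mm³
x_c = 99552.08 / 9244.11 = 10.77 mm
y_c = 439095.19 / 9244.11 = 47.50 mm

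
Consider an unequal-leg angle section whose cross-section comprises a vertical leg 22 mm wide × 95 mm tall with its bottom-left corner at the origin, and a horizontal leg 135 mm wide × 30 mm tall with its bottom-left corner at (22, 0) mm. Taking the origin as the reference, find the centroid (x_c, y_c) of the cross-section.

x_c = 62.78 mm, y_c = 26.06 mm

vertical leg: A = 22 × 95 = 2090.00, centroid at (11.00, 47.50).
horizontal leg: A = 135 × 30 = 4050.00, centroid at (89.50, 15.00).
ΣA = 6140.00 mm², ΣAx_c = 385465.00 mm³, ΣAy_c = 160025.00 mm³.
x_c = 385465.00/6140.00 = 62.78 mm; y_c = 160025.00/6140.00 = 26.06 mm.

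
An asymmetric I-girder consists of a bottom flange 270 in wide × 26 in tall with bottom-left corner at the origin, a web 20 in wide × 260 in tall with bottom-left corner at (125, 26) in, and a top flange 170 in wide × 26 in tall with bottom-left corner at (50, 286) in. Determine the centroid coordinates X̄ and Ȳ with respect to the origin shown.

bottom flange: A = 270 × 26 = 7020.00, centroid at (135.00, 13.00).
web: A = 20 × 260 = 5200.00, centroid at (135.00, 156.00).
top flange: A = 170 × 26 = 4420.00, centroid at (135.00, 299.00).
ΣA = 16640.00 in², ΣAX̄ = 2246400.00 in³, ΣAȲ = 2224040.00 in³.
X̄ = 2246400.00/16640.00 = 135.00 in; Ȳ = 2224040.00/16640.00 = 133.66 in.

X̄ = 135.00 in, Ȳ = 133.66 in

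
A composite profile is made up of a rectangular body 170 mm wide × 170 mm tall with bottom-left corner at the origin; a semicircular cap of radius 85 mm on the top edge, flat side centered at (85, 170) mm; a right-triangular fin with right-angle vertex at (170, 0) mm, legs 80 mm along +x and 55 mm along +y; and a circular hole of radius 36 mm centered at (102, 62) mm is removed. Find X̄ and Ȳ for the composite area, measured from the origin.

rectangular body: A = 170 × 170 = 28900.00, centroid at (85.00, 85.00).
semicircular top: A = ½π·85² = 11349.00, centroid at (85.00, 206.08).
triangular fin: A = ½·80·55 = 2200.00, centroid at (196.67, 18.33).
hole: A = −π·36² = -4071.50, centroid at (102.00, 62.00).
ΣA = 38377.50 mm²
ΣAX̄ = (28900.00)(85.00) + (11349.00)(85.00) + (2200.00)(196.67) + (-4071.50)(102.00) = 3438538.54 mm³
ΣAȲ = (28900.00)(85.00) + (11349.00)(206.08) + (2200.00)(18.33) + (-4071.50)(62.00) = 4583147.34 mm³
X̄ = 3438538.54 / 38377.50 = 89.60 mm
Ȳ = 4583147.34 / 38377.50 = 119.42 mm

X̄ = 89.60 mm, Ȳ = 119.42 mm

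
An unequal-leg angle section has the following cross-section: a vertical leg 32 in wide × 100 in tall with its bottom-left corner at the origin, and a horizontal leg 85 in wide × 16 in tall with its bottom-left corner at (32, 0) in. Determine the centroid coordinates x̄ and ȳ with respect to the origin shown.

vertical leg: A = 32 × 100 = 3200.00, centroid at (16.00, 50.00).
horizontal leg: A = 85 × 16 = 1360.00, centroid at (74.50, 8.00).
ΣA = 4560.00 in², ΣAx̄ = 152520.00 in³, ΣAȳ = 170880.00 in³.
x̄ = 152520.00/4560.00 = 33.45 in; ȳ = 170880.00/4560.00 = 37.47 in.

x̄ = 33.45 in, ȳ = 37.47 in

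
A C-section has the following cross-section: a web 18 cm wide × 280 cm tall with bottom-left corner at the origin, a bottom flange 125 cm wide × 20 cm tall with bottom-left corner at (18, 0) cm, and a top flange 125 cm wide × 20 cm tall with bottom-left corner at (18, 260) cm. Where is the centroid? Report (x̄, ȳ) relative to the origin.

Part | A | x̄ᵢ | ȳᵢ | A·x̄ᵢ | A·ȳᵢ
web | 5040.00 | 9.00 | 140.00 | 45360.00 | 705600.00
bottom flange | 2500.00 | 80.50 | 10.00 | 201250.00 | 25000.00
top flange | 2500.00 | 80.50 | 270.00 | 201250.00 | 675000.00
Σ | 10040.00 |  |  | 447860.00 | 1405600.00
x̄ = 447860.00 / 10040.00 = 44.61 cm
ȳ = 1405600.00 / 10040.00 = 140.00 cm

x̄ = 44.61 cm, ȳ = 140.00 cm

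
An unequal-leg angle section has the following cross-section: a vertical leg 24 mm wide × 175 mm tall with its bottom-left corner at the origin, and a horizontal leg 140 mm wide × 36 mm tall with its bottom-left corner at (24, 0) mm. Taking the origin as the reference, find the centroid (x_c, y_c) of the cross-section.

vertical leg: A = 24 × 175 = 4200.00, centroid at (12.00, 87.50).
horizontal leg: A = 140 × 36 = 5040.00, centroid at (94.00, 18.00).
ΣA = 9240.00 mm², ΣAx_c = 524160.00 mm³, ΣAy_c = 458220.00 mm³.
x_c = 524160.00/9240.00 = 56.73 mm; y_c = 458220.00/9240.00 = 49.59 mm.

x_c = 56.73 mm, y_c = 49.59 mm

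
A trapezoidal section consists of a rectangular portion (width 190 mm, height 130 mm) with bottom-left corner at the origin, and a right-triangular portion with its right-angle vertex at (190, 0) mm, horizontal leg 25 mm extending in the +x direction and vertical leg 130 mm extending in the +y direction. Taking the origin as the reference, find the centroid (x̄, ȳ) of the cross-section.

x̄ = 101.38 mm, ȳ = 63.66 mm

rectangular portion: A = 190 × 130 = 24700.00, centroid at (95.00, 65.00).
triangular portion: A = ½·25·130 = 1625.00, centroid at (198.33, 43.33).
ΣA = 26325.00 mm²
ΣAx̄ = (24700.00)(95.00) + (1625.00)(198.33) = 2668791.67 mm³
ΣAȳ = (24700.00)(65.00) + (1625.00)(43.33) = 1675916.67 mm³
x̄ = 2668791.67 / 26325.00 = 101.38 mm
ȳ = 1675916.67 / 26325.00 = 63.66 mm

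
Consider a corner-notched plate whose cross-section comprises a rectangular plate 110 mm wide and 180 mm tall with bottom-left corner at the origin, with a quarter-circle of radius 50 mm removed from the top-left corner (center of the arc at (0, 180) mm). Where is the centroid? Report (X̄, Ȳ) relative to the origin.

plate: A = 110 × 180 = 19800.00, centroid at (55.00, 90.00).
removed quarter-circle: A = −¼π·50² = -1963.50, centroid at (21.22, 158.78).
ΣA = 17836.50 mm²
ΣAX̄ = (19800.00)(55.00) + (-1963.50)(21.22) = 1047333.33 mm³
ΣAȲ = (19800.00)(90.00) + (-1963.50)(158.78) = 1470237.49 mm³
X̄ = 1047333.33 / 17836.50 = 58.72 mm
Ȳ = 1470237.49 / 17836.50 = 82.43 mm

X̄ = 58.72 mm, Ȳ = 82.43 mm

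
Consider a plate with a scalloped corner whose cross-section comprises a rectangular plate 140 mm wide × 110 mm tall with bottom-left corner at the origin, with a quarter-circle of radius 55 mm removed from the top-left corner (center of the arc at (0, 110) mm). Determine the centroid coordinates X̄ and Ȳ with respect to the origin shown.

Part | A | x̄ᵢ | ȳᵢ | A·x̄ᵢ | A·ȳᵢ
plate | 15400.00 | 70.00 | 55.00 | 1078000.00 | 847000.00
removed quarter-circle | -2375.83 | 23.34 | 86.66 | -55458.33 | -205882.91
Σ | 13024.17 |  |  | 1022541.67 | 641117.09
X̄ = 1022541.67 / 13024.17 = 78.51 mm
Ȳ = 641117.09 / 13024.17 = 49.23 mm

X̄ = 78.51 mm, Ȳ = 49.23 mm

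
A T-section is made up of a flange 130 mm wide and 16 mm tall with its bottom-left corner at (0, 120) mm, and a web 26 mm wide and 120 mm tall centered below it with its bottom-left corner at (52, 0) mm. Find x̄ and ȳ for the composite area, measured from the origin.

x̄ = 65.00 mm, ȳ = 87.20 mm

web: A = 26 × 120 = 3120.00, centroid at (65.00, 60.00).
flange: A = 130 × 16 = 2080.00, centroid at (65.00, 128.00).
ΣA = 5200.00 mm²
ΣAx̄ = (3120.00)(65.00) + (2080.00)(65.00) = 338000.00 mm³
ΣAȳ = (3120.00)(60.00) + (2080.00)(128.00) = 453440.00 mm³
x̄ = 338000.00 / 5200.00 = 65.00 mm
ȳ = 453440.00 / 5200.00 = 87.20 mm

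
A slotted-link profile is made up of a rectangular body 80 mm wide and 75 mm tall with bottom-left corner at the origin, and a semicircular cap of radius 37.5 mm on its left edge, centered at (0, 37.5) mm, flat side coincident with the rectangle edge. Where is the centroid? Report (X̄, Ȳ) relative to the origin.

rectangular body: A = 80 × 75 = 6000.00, centroid at (40.00, 37.50).
semicircular end: A = ½π·37.5² = 2208.93, centroid at (-15.92, 37.50).
ΣA = 8208.93 mm², ΣAX̄ = 204843.75 mm³, ΣAȲ = 307834.96 mm³.
X̄ = 204843.75/8208.93 = 24.95 mm; Ȳ = 307834.96/8208.93 = 37.50 mm.

X̄ = 24.95 mm, Ȳ = 37.50 mm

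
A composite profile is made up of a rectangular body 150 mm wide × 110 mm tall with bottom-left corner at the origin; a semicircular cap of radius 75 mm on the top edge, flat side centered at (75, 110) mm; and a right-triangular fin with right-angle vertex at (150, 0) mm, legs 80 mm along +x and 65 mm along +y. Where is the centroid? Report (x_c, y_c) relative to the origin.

x_c = 84.46 mm, y_c = 79.36 mm

Part | A | x̄ᵢ | ȳᵢ | A·x̄ᵢ | A·ȳᵢ
rectangular body | 16500.00 | 75.00 | 55.00 | 1237500.00 | 907500.00
semicircular top | 8835.73 | 75.00 | 141.83 | 662679.70 | 1253180.23
triangular fin | 2600.00 | 176.67 | 21.67 | 459333.33 | 56333.33
Σ | 27935.73 |  |  | 2359513.03 | 2217013.56
x_c = 2359513.03 / 27935.73 = 84.46 mm
y_c = 2217013.56 / 27935.73 = 79.36 mm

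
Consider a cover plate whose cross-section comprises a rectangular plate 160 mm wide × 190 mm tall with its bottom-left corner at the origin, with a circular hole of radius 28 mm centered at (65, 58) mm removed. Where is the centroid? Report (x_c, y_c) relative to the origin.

plate: A = 160 × 190 = 30400.00, centroid at (80.00, 95.00).
hole: A = −π·28² = -2463.01, centroid at (65.00, 58.00).
ΣA = 27936.99 mm²
ΣAx_c = (30400.00)(80.00) + (-2463.01)(65.00) = 2271904.44 mm³
ΣAy_c = (30400.00)(95.00) + (-2463.01)(58.00) = 2745145.50 mm³
x_c = 2271904.44 / 27936.99 = 81.32 mm
y_c = 2745145.50 / 27936.99 = 98.26 mm

x_c = 81.32 mm, y_c = 98.26 mm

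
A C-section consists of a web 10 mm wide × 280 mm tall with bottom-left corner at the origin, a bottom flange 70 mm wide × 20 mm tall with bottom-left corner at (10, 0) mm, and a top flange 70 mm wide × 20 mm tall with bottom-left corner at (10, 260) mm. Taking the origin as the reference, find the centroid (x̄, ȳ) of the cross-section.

x̄ = 25.00 mm, ȳ = 140.00 mm

Part | A | x̄ᵢ | ȳᵢ | A·x̄ᵢ | A·ȳᵢ
web | 2800.00 | 5.00 | 140.00 | 14000.00 | 392000.00
bottom flange | 1400.00 | 45.00 | 10.00 | 63000.00 | 14000.00
top flange | 1400.00 | 45.00 | 270.00 | 63000.00 | 378000.00
Σ | 5600.00 |  |  | 140000.00 | 784000.00
x̄ = 140000.00 / 5600.00 = 25.00 mm
ȳ = 784000.00 / 5600.00 = 140.00 mm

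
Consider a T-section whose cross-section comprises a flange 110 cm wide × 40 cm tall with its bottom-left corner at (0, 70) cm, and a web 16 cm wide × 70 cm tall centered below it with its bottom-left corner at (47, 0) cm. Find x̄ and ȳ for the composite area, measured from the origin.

web: A = 16 × 70 = 1120.00, centroid at (55.00, 35.00).
flange: A = 110 × 40 = 4400.00, centroid at (55.00, 90.00).
ΣA = 5520.00 cm²
ΣAx̄ = (1120.00)(55.00) + (4400.00)(55.00) = 303600.00 cm³
ΣAȳ = (1120.00)(35.00) + (4400.00)(90.00) = 435200.00 cm³
x̄ = 303600.00 / 5520.00 = 55.00 cm
ȳ = 435200.00 / 5520.00 = 78.84 cm

x̄ = 55.00 cm, ȳ = 78.84 cm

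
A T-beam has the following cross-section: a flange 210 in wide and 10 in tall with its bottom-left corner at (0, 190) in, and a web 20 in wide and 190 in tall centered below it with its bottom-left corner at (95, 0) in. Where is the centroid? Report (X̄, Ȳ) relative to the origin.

web: A = 20 × 190 = 3800.00, centroid at (105.00, 95.00).
flange: A = 210 × 10 = 2100.00, centroid at (105.00, 195.00).
ΣA = 5900.00 in², ΣAX̄ = 619500.00 in³, ΣAȲ = 770500.00 in³.
X̄ = 619500.00/5900.00 = 105.00 in; Ȳ = 770500.00/5900.00 = 130.59 in.

X̄ = 105.00 in, Ȳ = 130.59 in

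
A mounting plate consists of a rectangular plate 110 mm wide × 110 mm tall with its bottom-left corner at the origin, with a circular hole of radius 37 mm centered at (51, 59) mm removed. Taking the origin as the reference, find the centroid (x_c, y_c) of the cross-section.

Part | A | x̄ᵢ | ȳᵢ | A·x̄ᵢ | A·ȳᵢ
plate | 12100.00 | 55.00 | 55.00 | 665500.00 | 665500.00
hole | -4300.84 | 51.00 | 59.00 | -219342.86 | -253749.58
Σ | 7799.16 |  |  | 446157.14 | 411750.42
x_c = 446157.14 / 7799.16 = 57.21 mm
y_c = 411750.42 / 7799.16 = 52.79 mm

x_c = 57.21 mm, y_c = 52.79 mm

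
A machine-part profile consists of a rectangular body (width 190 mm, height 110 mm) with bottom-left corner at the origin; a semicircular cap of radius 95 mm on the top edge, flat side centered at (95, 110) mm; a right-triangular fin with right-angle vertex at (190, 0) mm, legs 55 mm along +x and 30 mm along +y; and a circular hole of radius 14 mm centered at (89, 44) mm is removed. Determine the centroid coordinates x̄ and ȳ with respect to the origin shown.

x̄ = 97.75 mm, ȳ = 92.44 mm

Part | A | x̄ᵢ | ȳᵢ | A·x̄ᵢ | A·ȳᵢ
rectangular body | 20900.00 | 95.00 | 55.00 | 1985500.00 | 1149500.00
semicircular top | 14176.44 | 95.00 | 150.32 | 1346761.50 | 2130991.39
triangular fin | 825.00 | 208.33 | 10.00 | 171875.00 | 8250.00
hole | -615.75 | 89.00 | 44.00 | -54801.94 | -27093.10
Σ | 35285.68 |  |  | 3449334.56 | 3261648.29
x̄ = 3449334.56 / 35285.68 = 97.75 mm
ȳ = 3261648.29 / 35285.68 = 92.44 mm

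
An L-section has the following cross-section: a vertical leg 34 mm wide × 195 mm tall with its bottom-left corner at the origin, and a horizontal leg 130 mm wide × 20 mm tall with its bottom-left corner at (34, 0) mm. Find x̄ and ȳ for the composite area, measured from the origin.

x̄ = 40.10 mm, ȳ = 72.85 mm

Part | A | x̄ᵢ | ȳᵢ | A·x̄ᵢ | A·ȳᵢ
vertical leg | 6630.00 | 17.00 | 97.50 | 112710.00 | 646425.00
horizontal leg | 2600.00 | 99.00 | 10.00 | 257400.00 | 26000.00
Σ | 9230.00 |  |  | 370110.00 | 672425.00
x̄ = 370110.00 / 9230.00 = 40.10 mm
ȳ = 672425.00 / 9230.00 = 72.85 mm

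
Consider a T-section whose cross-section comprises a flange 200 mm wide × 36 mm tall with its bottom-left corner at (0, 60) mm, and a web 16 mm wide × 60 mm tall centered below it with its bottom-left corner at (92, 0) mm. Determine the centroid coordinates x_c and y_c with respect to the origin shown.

x_c = 100.00 mm, y_c = 72.35 mm

web: A = 16 × 60 = 960.00, centroid at (100.00, 30.00).
flange: A = 200 × 36 = 7200.00, centroid at (100.00, 78.00).
ΣA = 8160.00 mm²
ΣAx_c = (960.00)(100.00) + (7200.00)(100.00) = 816000.00 mm³
ΣAy_c = (960.00)(30.00) + (7200.00)(78.00) = 590400.00 mm³
x_c = 816000.00 / 8160.00 = 100.00 mm
y_c = 590400.00 / 8160.00 = 72.35 mm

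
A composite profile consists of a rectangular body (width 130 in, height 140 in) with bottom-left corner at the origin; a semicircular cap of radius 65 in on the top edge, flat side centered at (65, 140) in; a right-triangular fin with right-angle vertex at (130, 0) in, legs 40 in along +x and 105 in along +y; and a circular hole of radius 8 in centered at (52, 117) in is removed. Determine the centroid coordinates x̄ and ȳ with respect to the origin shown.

rectangular body: A = 130 × 140 = 18200.00, centroid at (65.00, 70.00).
semicircular top: A = ½π·65² = 6636.61, centroid at (65.00, 167.59).
triangular fin: A = ½·40·105 = 2100.00, centroid at (143.33, 35.00).
hole: A = −π·8² = -201.06, centroid at (52.00, 117.00).
ΣA = 26735.55 in²
ΣAx̄ = (18200.00)(65.00) + (6636.61)(65.00) + (2100.00)(143.33) + (-201.06)(52.00) = 1904924.72 in³
ΣAȳ = (18200.00)(70.00) + (6636.61)(167.59) + (2100.00)(35.00) + (-201.06)(117.00) = 2436185.11 in³
x̄ = 1904924.72 / 26735.55 = 71.25 in
ȳ = 2436185.11 / 26735.55 = 91.12 in

x̄ = 71.25 in, ȳ = 91.12 in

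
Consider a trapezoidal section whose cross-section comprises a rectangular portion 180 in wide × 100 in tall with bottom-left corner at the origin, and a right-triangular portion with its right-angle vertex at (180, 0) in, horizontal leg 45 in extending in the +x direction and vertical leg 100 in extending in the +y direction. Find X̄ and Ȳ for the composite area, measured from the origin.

X̄ = 101.67 in, Ȳ = 48.15 in

rectangular portion: A = 180 × 100 = 18000.00, centroid at (90.00, 50.00).
triangular portion: A = ½·45·100 = 2250.00, centroid at (195.00, 33.33).
ΣA = 20250.00 in²
ΣAX̄ = (18000.00)(90.00) + (2250.00)(195.00) = 2058750.00 in³
ΣAȲ = (18000.00)(50.00) + (2250.00)(33.33) = 975000.00 in³
X̄ = 2058750.00 / 20250.00 = 101.67 in
Ȳ = 975000.00 / 20250.00 = 48.15 in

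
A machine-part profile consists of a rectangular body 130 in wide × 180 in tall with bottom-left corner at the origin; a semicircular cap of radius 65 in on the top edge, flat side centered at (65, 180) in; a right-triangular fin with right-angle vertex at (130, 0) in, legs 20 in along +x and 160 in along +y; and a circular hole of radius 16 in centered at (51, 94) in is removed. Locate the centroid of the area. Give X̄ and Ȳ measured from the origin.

X̄ = 69.08 in, Ȳ = 113.30 in

rectangular body: A = 130 × 180 = 23400.00, centroid at (65.00, 90.00).
semicircular top: A = ½π·65² = 6636.61, centroid at (65.00, 207.59).
triangular fin: A = ½·20·160 = 1600.00, centroid at (136.67, 53.33).
hole: A = −π·16² = -804.25, centroid at (51.00, 94.00).
ΣA = 30832.37 in²
ΣAX̄ = (23400.00)(65.00) + (6636.61)(65.00) + (1600.00)(136.67) + (-804.25)(51.00) = 2130029.97 in³
ΣAȲ = (23400.00)(90.00) + (6636.61)(207.59) + (1600.00)(53.33) + (-804.25)(94.00) = 3493407.99 in³
X̄ = 2130029.97 / 30832.37 = 69.08 in
Ȳ = 3493407.99 / 30832.37 = 113.30 in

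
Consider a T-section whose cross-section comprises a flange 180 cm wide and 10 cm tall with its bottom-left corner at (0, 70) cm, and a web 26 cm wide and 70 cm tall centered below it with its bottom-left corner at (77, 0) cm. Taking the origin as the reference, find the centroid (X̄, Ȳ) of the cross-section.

X̄ = 90.00 cm, Ȳ = 54.89 cm

web: A = 26 × 70 = 1820.00, centroid at (90.00, 35.00).
flange: A = 180 × 10 = 1800.00, centroid at (90.00, 75.00).
ΣA = 3620.00 cm²
ΣAX̄ = (1820.00)(90.00) + (1800.00)(90.00) = 325800.00 cm³
ΣAȲ = (1820.00)(35.00) + (1800.00)(75.00) = 198700.00 cm³
X̄ = 325800.00 / 3620.00 = 90.00 cm
Ȳ = 198700.00 / 3620.00 = 54.89 cm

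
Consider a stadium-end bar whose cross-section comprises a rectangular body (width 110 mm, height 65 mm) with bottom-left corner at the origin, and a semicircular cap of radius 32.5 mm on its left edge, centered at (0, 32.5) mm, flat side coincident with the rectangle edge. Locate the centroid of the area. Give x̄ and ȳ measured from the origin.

x̄ = 42.04 mm, ȳ = 32.50 mm

rectangular body: A = 110 × 65 = 7150.00, centroid at (55.00, 32.50).
semicircular end: A = ½π·32.5² = 1659.15, centroid at (-13.79, 32.50).
ΣA = 8809.15 mm²
ΣAx̄ = (7150.00)(55.00) + (1659.15)(-13.79) = 370364.58 mm³
ΣAȳ = (7150.00)(32.50) + (1659.15)(32.50) = 286297.49 mm³
x̄ = 370364.58 / 8809.15 = 42.04 mm
ȳ = 286297.49 / 8809.15 = 32.50 mm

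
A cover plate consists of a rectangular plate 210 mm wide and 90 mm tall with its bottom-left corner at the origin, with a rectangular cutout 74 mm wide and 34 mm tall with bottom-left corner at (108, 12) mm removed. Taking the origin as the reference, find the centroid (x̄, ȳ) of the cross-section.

x̄ = 98.86 mm, ȳ = 47.46 mm

plate: A = 210 × 90 = 18900.00, centroid at (105.00, 45.00).
hole: A = −(74 × 34) = -2516.00, centroid at (145.00, 29.00).
ΣA = 16384.00 mm², ΣAx̄ = 1619680.00 mm³, ΣAȳ = 777536.00 mm³.
x̄ = 1619680.00/16384.00 = 98.86 mm; ȳ = 777536.00/16384.00 = 47.46 mm.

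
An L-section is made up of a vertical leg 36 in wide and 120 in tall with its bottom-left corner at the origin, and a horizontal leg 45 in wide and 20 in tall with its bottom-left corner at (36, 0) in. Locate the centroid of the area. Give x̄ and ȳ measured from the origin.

x̄ = 24.98 in, ȳ = 51.38 in

vertical leg: A = 36 × 120 = 4320.00, centroid at (18.00, 60.00).
horizontal leg: A = 45 × 20 = 900.00, centroid at (58.50, 10.00).
ΣA = 5220.00 in²
ΣAx̄ = (4320.00)(18.00) + (900.00)(58.50) = 130410.00 in³
ΣAȳ = (4320.00)(60.00) + (900.00)(10.00) = 268200.00 in³
x̄ = 130410.00 / 5220.00 = 24.98 in
ȳ = 268200.00 / 5220.00 = 51.38 in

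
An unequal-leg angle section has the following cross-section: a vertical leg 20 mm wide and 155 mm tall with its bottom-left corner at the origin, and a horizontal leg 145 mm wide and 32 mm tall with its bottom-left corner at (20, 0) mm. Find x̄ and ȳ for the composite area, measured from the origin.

x̄ = 59.46 mm, ȳ = 40.63 mm

vertical leg: A = 20 × 155 = 3100.00, centroid at (10.00, 77.50).
horizontal leg: A = 145 × 32 = 4640.00, centroid at (92.50, 16.00).
ΣA = 7740.00 mm², ΣAx̄ = 460200.00 mm³, ΣAȳ = 314490.00 mm³.
x̄ = 460200.00/7740.00 = 59.46 mm; ȳ = 314490.00/7740.00 = 40.63 mm.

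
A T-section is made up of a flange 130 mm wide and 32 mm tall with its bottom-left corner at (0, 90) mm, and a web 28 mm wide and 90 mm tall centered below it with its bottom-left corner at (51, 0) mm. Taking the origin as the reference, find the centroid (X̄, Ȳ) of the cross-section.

web: A = 28 × 90 = 2520.00, centroid at (65.00, 45.00).
flange: A = 130 × 32 = 4160.00, centroid at (65.00, 106.00).
ΣA = 6680.00 mm²
ΣAX̄ = (2520.00)(65.00) + (4160.00)(65.00) = 434200.00 mm³
ΣAȲ = (2520.00)(45.00) + (4160.00)(106.00) = 554360.00 mm³
X̄ = 434200.00 / 6680.00 = 65.00 mm
Ȳ = 554360.00 / 6680.00 = 82.99 mm

X̄ = 65.00 mm, Ȳ = 82.99 mm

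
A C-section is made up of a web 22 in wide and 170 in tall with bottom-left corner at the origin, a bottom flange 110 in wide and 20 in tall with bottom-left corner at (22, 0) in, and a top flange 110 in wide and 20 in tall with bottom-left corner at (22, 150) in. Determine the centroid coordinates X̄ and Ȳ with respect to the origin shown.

Part | A | x̄ᵢ | ȳᵢ | A·x̄ᵢ | A·ȳᵢ
web | 3740.00 | 11.00 | 85.00 | 41140.00 | 317900.00
bottom flange | 2200.00 | 77.00 | 10.00 | 169400.00 | 22000.00
top flange | 2200.00 | 77.00 | 160.00 | 169400.00 | 352000.00
Σ | 8140.00 |  |  | 379940.00 | 691900.00
X̄ = 379940.00 / 8140.00 = 46.68 in
Ȳ = 691900.00 / 8140.00 = 85.00 in

X̄ = 46.68 in, Ȳ = 85.00 in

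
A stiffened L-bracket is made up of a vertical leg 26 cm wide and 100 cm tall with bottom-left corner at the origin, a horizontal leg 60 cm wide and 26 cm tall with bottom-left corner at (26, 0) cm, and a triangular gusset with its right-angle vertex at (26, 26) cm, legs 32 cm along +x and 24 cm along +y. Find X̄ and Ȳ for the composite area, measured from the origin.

X̄ = 29.76 cm, Ȳ = 35.95 cm

vertical leg: A = 26 × 100 = 2600.00, centroid at (13.00, 50.00).
horizontal leg: A = 60 × 26 = 1560.00, centroid at (56.00, 13.00).
gusset: A = ½·32·24 = 384.00, centroid at (36.67, 34.00).
ΣA = 4544.00 cm²
ΣAX̄ = (2600.00)(13.00) + (1560.00)(56.00) + (384.00)(36.67) = 135240.00 cm³
ΣAȲ = (2600.00)(50.00) + (1560.00)(13.00) + (384.00)(34.00) = 163336.00 cm³
X̄ = 135240.00 / 4544.00 = 29.76 cm
Ȳ = 163336.00 / 4544.00 = 35.95 cm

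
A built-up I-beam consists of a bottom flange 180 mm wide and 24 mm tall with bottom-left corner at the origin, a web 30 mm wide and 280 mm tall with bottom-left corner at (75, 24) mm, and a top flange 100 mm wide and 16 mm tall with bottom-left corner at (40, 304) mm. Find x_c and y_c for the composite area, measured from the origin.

Part | A | x̄ᵢ | ȳᵢ | A·x̄ᵢ | A·ȳᵢ
bottom flange | 4320.00 | 90.00 | 12.00 | 388800.00 | 51840.00
web | 8400.00 | 90.00 | 164.00 | 756000.00 | 1377600.00
top flange | 1600.00 | 90.00 | 312.00 | 144000.00 | 499200.00
Σ | 14320.00 |  |  | 1288800.00 | 1928640.00
x_c = 1288800.00 / 14320.00 = 90.00 mm
y_c = 1928640.00 / 14320.00 = 134.68 mm

x_c = 90.00 mm, y_c = 134.68 mm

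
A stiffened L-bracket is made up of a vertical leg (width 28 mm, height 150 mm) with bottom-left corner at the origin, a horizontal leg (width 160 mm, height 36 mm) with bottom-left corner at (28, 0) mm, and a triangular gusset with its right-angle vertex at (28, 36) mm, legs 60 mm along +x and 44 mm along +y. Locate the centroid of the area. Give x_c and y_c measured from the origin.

Part | A | x̄ᵢ | ȳᵢ | A·x̄ᵢ | A·ȳᵢ
vertical leg | 4200.00 | 14.00 | 75.00 | 58800.00 | 315000.00
horizontal leg | 5760.00 | 108.00 | 18.00 | 622080.00 | 103680.00
gusset | 1320.00 | 48.00 | 50.67 | 63360.00 | 66880.00
Σ | 11280.00 |  |  | 744240.00 | 485560.00
x_c = 744240.00 / 11280.00 = 65.98 mm
y_c = 485560.00 / 11280.00 = 43.05 mm

x_c = 65.98 mm, y_c = 43.05 mm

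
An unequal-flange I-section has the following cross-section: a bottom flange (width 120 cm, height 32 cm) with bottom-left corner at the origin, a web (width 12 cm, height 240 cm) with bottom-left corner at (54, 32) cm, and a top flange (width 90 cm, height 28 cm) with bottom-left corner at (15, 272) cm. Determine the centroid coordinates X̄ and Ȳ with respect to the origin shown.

X̄ = 60.00 cm, Ȳ = 132.03 cm

Part | A | x̄ᵢ | ȳᵢ | A·x̄ᵢ | A·ȳᵢ
bottom flange | 3840.00 | 60.00 | 16.00 | 230400.00 | 61440.00
web | 2880.00 | 60.00 | 152.00 | 172800.00 | 437760.00
top flange | 2520.00 | 60.00 | 286.00 | 151200.00 | 720720.00
Σ | 9240.00 |  |  | 554400.00 | 1219920.00
X̄ = 554400.00 / 9240.00 = 60.00 cm
Ȳ = 1219920.00 / 9240.00 = 132.03 cm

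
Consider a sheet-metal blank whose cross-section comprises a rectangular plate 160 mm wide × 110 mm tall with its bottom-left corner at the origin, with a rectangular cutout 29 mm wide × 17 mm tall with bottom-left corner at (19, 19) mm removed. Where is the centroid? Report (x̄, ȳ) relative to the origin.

x̄ = 81.34 mm, ȳ = 55.79 mm

plate: A = 160 × 110 = 17600.00, centroid at (80.00, 55.00).
hole: A = −(29 × 17) = -493.00, centroid at (33.50, 27.50).
ΣA = 17107.00 mm², ΣAx̄ = 1391484.50 mm³, ΣAȳ = 954442.50 mm³.
x̄ = 1391484.50/17107.00 = 81.34 mm; ȳ = 954442.50/17107.00 = 55.79 mm.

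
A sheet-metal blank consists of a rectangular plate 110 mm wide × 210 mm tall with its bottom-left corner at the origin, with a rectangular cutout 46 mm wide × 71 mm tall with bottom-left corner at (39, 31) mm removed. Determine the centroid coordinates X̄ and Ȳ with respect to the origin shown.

X̄ = 53.85 mm, Ȳ = 111.34 mm

plate: A = 110 × 210 = 23100.00, centroid at (55.00, 105.00).
hole: A = −(46 × 71) = -3266.00, centroid at (62.00, 66.50).
ΣA = 19834.00 mm², ΣAX̄ = 1068008.00 mm³, ΣAȲ = 2208311.00 mm³.
X̄ = 1068008.00/19834.00 = 53.85 mm; Ȳ = 2208311.00/19834.00 = 111.34 mm.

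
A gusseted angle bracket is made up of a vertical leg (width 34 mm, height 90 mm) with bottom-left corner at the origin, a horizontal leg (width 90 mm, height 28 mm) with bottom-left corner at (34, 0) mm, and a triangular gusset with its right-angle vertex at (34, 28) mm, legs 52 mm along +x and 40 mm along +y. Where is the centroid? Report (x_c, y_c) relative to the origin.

vertical leg: A = 34 × 90 = 3060.00, centroid at (17.00, 45.00).
horizontal leg: A = 90 × 28 = 2520.00, centroid at (79.00, 14.00).
gusset: A = ½·52·40 = 1040.00, centroid at (51.33, 41.33).
ΣA = 6620.00 mm²
ΣAx_c = (3060.00)(17.00) + (2520.00)(79.00) + (1040.00)(51.33) = 304486.67 mm³
ΣAy_c = (3060.00)(45.00) + (2520.00)(14.00) + (1040.00)(41.33) = 215966.67 mm³
x_c = 304486.67 / 6620.00 = 45.99 mm
y_c = 215966.67 / 6620.00 = 32.62 mm

x_c = 45.99 mm, y_c = 32.62 mm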